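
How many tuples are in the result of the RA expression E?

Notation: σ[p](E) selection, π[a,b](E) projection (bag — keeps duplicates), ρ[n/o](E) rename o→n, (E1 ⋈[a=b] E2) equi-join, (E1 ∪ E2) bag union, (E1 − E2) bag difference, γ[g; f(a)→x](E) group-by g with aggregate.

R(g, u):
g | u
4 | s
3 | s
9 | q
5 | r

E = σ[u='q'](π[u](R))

Per-node cardinality:
  R → 4
  π[u](R) → 4
  σ[u='q'](π[u](R)) → 1

|E| = 1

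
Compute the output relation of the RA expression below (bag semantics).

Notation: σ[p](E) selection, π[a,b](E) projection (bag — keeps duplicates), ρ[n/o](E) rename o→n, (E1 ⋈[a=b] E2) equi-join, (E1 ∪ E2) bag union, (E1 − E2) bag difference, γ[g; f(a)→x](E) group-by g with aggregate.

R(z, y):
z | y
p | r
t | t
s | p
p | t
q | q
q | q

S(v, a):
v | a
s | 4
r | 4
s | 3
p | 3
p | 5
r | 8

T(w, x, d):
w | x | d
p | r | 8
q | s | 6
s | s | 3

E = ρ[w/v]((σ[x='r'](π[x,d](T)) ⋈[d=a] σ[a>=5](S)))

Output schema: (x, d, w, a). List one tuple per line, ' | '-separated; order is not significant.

Subexpression sizes:
  T → 3
  π[x,d](T) → 3
  σ[x='r'](π[x,d](T)) → 1
  S → 6
  σ[a>=5](S) → 2
  (σ[x='r'](π[x,d](T)) ⋈[d=a] σ[a>=5](S)) → 1
  ρ[w/v]((σ[x='r'](π[x,d](T)) ⋈[d=a] σ[a>=5](S))) → 1

== RESULT ==
x | d | w | a
r | 8 | r | 8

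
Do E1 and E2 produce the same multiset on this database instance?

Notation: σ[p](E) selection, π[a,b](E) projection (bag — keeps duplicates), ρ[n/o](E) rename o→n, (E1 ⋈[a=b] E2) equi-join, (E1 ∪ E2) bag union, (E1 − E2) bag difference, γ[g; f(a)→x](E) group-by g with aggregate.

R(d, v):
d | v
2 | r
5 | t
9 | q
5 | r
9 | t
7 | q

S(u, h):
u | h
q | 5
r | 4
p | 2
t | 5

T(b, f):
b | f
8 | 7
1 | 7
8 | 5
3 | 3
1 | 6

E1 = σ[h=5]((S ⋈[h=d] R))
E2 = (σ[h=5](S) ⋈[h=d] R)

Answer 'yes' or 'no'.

E1 row counts bottom-up:
  S → 4
  R → 6
  (S ⋈[h=d] R) → 5
  σ[h=5]((S ⋈[h=d] R)) → 4
E2 row counts bottom-up:
  S → 4
  σ[h=5](S) → 2
  R → 6
  (σ[h=5](S) ⋈[h=d] R) → 4

E1 and E2 produce the same multiset:
u | h | d | v
q | 5 | 5 | r
q | 5 | 5 | t
t | 5 | 5 | r
t | 5 | 5 | t

yes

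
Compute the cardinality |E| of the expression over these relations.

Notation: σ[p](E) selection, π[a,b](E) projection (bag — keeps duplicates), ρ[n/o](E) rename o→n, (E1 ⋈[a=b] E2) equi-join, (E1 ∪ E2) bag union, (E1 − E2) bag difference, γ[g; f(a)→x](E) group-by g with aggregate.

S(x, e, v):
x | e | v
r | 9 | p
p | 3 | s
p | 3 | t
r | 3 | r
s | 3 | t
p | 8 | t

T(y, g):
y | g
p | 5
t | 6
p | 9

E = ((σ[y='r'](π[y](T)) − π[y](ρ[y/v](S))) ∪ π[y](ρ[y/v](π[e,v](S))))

Row counts bottom-up:
  T → 3
  π[y](T) → 3
  σ[y='r'](π[y](T)) → 0
  S → 6
  ρ[y/v](S) → 6
  π[y](ρ[y/v](S)) → 6
  (σ[y='r'](π[y](T)) − π[y](ρ[y/v](S))) → 0
  S → 6
  π[e,v](S) → 6
  ρ[y/v](π[e,v](S)) → 6
  π[y](ρ[y/v](π[e,v](S))) → 6
  ((σ[y='r'](π[y](T)) − π[y](ρ[y/v](S))) ∪ π[y](ρ[y/v](π[e,v](S)))) → 6

|E| = 6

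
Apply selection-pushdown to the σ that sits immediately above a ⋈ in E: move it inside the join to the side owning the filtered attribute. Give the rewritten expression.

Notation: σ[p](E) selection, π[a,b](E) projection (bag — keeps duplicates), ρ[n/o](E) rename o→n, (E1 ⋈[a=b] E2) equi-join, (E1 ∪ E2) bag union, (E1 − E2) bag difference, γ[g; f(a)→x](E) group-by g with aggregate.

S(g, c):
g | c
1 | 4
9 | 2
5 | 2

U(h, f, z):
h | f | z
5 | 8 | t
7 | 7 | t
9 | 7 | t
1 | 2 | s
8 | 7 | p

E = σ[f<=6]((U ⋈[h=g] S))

σ filters on f, owned by the left side.
E' = (σ[f<=6](U) ⋈[h=g] S)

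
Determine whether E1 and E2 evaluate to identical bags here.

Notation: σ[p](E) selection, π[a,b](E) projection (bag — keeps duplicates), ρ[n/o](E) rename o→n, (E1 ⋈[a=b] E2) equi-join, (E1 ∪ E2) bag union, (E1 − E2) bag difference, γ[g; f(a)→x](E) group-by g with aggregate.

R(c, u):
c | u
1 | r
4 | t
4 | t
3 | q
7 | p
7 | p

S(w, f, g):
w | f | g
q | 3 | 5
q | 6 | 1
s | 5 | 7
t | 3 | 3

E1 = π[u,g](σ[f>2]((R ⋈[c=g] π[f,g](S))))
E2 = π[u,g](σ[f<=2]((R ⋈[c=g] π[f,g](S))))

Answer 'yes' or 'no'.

E1 subexpression sizes:
  R → 6
  S → 4
  π[f,g](S) → 4
  (R ⋈[c=g] π[f,g](S)) → 4
  σ[f>2]((R ⋈[c=g] π[f,g](S))) → 4
  π[u,g](σ[f>2]((R ⋈[c=g] π[f,g](S)))) → 4
E2 subexpression sizes:
  R → 6
  S → 4
  π[f,g](S) → 4
  (R ⋈[c=g] π[f,g](S)) → 4
  σ[f<=2]((R ⋈[c=g] π[f,g](S))) → 0
  π[u,g](σ[f<=2]((R ⋈[c=g] π[f,g](S)))) → 0

E1 result:
u | g
p | 7
p | 7
q | 3
r | 1
E2 result:
u | g
(0 rows)
Witness: ('q', 3) appears 1× in E1 but 0× in E2.

no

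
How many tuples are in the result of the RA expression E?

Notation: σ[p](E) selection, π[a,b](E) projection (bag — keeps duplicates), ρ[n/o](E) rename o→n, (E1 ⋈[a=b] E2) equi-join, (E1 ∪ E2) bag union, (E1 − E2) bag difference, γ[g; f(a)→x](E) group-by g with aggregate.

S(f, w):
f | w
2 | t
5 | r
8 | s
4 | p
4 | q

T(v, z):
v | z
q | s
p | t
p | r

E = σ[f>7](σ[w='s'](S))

Row counts bottom-up:
  S → 5
  σ[w='s'](S) → 1
  σ[f>7](σ[w='s'](S)) → 1

|E| = 1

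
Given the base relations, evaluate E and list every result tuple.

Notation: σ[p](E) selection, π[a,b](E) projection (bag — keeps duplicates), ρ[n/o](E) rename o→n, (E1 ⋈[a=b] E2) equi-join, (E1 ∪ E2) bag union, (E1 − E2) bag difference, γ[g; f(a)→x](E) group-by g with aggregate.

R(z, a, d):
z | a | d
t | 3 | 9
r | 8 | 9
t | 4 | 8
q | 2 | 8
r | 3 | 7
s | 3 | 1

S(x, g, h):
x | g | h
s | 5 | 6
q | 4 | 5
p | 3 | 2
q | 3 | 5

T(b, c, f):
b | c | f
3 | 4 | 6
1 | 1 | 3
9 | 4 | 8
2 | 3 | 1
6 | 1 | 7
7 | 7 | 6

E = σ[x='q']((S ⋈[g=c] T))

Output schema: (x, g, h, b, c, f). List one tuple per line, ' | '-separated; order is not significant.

Per-node cardinality:
  S → 4
  T → 6
  (S ⋈[g=c] T) → 4
  σ[x='q']((S ⋈[g=c] T)) → 3

== RESULT ==
x | g | h | b | c | f
q | 3 | 5 | 2 | 3 | 1
q | 4 | 5 | 3 | 4 | 6
q | 4 | 5 | 9 | 4 | 8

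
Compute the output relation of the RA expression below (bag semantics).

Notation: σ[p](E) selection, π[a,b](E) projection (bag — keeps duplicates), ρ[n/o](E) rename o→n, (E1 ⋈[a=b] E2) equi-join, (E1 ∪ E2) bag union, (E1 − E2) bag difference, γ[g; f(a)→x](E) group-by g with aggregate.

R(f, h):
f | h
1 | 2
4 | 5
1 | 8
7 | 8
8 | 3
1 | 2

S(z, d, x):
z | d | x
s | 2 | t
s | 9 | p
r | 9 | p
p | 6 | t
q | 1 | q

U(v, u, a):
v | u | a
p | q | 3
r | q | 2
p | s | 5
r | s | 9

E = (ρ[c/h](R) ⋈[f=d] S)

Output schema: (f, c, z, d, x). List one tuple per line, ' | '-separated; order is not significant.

Stepwise |·|:
  R → 6
  ρ[c/h](R) → 6
  S → 5
  (ρ[c/h](R) ⋈[f=d] S) → 3

== RESULT ==
f | c | z | d | x
1 | 2 | q | 1 | q
1 | 2 | q | 1 | q
1 | 8 | q | 1 | q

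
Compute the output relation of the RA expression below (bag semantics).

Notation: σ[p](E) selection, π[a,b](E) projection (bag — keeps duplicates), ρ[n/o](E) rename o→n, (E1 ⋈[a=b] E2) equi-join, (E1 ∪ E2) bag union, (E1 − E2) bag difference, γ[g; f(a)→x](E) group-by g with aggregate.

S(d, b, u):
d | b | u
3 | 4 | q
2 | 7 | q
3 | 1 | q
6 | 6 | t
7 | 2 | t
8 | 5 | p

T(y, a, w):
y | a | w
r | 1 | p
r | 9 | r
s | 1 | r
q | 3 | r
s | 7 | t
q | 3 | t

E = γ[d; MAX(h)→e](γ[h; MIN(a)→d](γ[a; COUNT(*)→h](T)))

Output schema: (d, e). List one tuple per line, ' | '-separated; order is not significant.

Per-node cardinality:
  T → 6
  γ[a; COUNT(*)→h](T) → 4
  γ[h; MIN(a)→d](γ[a; COUNT(*)→h](T)) → 2
  γ[d; MAX(h)→e](γ[h; MIN(a)→d](γ[a; COUNT(*)→h](T))) → 2

== RESULT ==
d | e
1 | 2
7 | 1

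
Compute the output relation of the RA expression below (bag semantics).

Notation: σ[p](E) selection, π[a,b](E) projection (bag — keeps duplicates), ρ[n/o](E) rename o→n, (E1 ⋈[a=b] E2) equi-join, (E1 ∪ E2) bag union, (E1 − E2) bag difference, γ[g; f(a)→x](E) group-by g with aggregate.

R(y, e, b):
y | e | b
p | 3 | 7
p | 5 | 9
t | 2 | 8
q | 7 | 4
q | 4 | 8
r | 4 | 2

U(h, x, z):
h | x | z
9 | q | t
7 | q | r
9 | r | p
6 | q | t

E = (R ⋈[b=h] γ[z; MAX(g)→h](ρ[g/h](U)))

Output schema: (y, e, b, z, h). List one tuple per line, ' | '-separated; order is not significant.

Per-node cardinality:
  R → 6
  U → 4
  ρ[g/h](U) → 4
  γ[z; MAX(g)→h](ρ[g/h](U)) → 3
  (R ⋈[b=h] γ[z; MAX(g)→h](ρ[g/h](U))) → 3

== RESULT ==
y | e | b | z | h
p | 3 | 7 | r | 7
p | 5 | 9 | p | 9
p | 5 | 9 | t | 9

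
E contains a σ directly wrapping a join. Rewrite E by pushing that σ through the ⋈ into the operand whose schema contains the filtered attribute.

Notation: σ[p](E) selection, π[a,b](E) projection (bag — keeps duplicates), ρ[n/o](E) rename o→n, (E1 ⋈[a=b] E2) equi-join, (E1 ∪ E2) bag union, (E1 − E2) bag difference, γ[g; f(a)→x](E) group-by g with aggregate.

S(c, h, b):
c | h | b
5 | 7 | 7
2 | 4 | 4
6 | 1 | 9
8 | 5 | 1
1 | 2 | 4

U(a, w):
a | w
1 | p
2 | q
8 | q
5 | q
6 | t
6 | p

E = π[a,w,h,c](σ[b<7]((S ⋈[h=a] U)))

σ filters on b, owned by the left side.
E' = π[a,w,h,c]((σ[b<7](S) ⋈[h=a] U))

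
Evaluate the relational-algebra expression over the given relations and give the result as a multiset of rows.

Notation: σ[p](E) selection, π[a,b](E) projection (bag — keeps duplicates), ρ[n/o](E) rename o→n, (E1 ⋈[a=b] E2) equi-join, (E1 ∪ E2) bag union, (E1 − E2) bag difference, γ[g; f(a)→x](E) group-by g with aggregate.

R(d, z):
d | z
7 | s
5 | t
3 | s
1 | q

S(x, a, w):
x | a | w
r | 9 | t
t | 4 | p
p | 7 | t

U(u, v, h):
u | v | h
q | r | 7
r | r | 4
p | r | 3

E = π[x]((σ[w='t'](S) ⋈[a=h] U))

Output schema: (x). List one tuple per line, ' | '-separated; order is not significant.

Row counts bottom-up:
  S → 3
  σ[w='t'](S) → 2
  U → 3
  (σ[w='t'](S) ⋈[a=h] U) → 1
  π[x]((σ[w='t'](S) ⋈[a=h] U)) → 1

== RESULT ==
x
p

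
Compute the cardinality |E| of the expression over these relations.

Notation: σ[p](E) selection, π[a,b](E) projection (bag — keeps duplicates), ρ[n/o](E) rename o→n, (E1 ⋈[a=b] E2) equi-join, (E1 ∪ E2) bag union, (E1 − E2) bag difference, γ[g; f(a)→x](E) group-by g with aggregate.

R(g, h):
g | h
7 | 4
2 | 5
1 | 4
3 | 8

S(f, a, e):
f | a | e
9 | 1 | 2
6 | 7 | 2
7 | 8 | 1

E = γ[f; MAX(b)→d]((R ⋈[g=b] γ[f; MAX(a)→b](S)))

Subexpression sizes:
  R → 4
  S → 3
  γ[f; MAX(a)→b](S) → 3
  (R ⋈[g=b] γ[f; MAX(a)→b](S)) → 2
  γ[f; MAX(b)→d]((R ⋈[g=b] γ[f; MAX(a)→b](S))) → 2

|E| = 2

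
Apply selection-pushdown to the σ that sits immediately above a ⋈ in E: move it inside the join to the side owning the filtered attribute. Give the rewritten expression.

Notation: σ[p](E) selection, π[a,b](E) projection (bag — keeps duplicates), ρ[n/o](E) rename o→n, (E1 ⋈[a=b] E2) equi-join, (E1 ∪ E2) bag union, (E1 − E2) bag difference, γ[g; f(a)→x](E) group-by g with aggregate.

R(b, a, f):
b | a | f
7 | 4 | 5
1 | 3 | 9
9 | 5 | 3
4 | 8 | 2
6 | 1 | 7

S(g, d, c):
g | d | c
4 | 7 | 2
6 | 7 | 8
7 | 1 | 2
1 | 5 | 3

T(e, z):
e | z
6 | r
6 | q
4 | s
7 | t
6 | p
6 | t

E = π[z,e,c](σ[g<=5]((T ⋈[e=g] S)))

σ filters on g, owned by the right side.
E' = π[z,e,c]((T ⋈[e=g] σ[g<=5](S)))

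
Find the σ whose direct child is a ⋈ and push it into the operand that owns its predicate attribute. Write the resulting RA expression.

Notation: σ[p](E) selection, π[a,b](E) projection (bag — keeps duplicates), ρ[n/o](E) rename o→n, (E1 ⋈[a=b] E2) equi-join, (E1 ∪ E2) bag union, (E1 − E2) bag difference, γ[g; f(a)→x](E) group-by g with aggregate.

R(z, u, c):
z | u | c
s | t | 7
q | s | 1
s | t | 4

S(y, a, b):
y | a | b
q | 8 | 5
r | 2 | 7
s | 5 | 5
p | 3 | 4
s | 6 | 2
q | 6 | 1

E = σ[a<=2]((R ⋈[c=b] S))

σ filters on a, owned by the right side.
E' = (R ⋈[c=b] σ[a<=2](S))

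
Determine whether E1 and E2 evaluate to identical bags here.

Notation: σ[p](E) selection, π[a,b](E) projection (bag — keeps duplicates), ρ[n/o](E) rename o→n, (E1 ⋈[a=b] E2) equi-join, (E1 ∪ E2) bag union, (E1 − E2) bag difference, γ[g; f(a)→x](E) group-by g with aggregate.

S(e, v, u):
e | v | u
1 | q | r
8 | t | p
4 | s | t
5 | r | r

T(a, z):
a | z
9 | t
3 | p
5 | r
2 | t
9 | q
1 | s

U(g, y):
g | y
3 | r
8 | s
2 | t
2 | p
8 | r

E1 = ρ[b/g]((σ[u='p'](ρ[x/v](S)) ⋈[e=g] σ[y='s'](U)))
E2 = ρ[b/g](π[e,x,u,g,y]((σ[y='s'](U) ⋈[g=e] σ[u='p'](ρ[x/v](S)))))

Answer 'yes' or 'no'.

E1 stepwise |·|:
  S → 4
  ρ[x/v](S) → 4
  σ[u='p'](ρ[x/v](S)) → 1
  U → 5
  σ[y='s'](U) → 1
  (σ[u='p'](ρ[x/v](S)) ⋈[e=g] σ[y='s'](U)) → 1
  ρ[b/g]((σ[u='p'](ρ[x/v](S)) ⋈[e=g] σ[y='s'](U))) → 1
E2 stepwise |·|:
  U → 5
  σ[y='s'](U) → 1
  S → 4
  ρ[x/v](S) → 4
  σ[u='p'](ρ[x/v](S)) → 1
  (σ[y='s'](U) ⋈[g=e] σ[u='p'](ρ[x/v](S))) → 1
  π[e,x,u,g,y]((σ[y='s'](U) ⋈[g=e] σ[u='p'](ρ[x/v](S)))) → 1
  ρ[b/g](π[e,x,u,g,y]((σ[y='s'](U) ⋈[g=e] σ[u='p'](ρ[x/v](S))))) → 1

E1 and E2 produce the same multiset:
e | x | u | b | y
8 | t | p | 8 | s

yes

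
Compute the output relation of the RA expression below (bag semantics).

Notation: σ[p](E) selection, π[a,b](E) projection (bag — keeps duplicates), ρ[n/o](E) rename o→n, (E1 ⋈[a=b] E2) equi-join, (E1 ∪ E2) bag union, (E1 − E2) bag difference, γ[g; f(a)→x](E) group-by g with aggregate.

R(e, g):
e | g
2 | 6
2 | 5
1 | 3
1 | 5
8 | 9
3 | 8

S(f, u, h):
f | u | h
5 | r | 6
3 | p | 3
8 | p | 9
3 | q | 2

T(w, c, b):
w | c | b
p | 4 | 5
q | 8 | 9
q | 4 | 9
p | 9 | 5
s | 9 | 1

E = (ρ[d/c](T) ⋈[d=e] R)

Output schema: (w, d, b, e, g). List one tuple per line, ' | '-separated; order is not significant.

Stepwise |·|:
  T → 5
  ρ[d/c](T) → 5
  R → 6
  (ρ[d/c](T) ⋈[d=e] R) → 1

== RESULT ==
w | d | b | e | g
q | 8 | 9 | 8 | 9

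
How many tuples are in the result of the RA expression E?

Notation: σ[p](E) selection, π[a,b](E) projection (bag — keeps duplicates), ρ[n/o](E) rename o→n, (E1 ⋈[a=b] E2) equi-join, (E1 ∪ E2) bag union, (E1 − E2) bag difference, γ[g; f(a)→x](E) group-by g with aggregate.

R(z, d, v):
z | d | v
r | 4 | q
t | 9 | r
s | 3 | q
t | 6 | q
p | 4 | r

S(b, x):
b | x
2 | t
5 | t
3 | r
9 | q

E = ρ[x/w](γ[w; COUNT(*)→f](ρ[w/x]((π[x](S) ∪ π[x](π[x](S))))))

Stepwise |·|:
  S → 4
  π[x](S) → 4
  S → 4
  π[x](S) → 4
  π[x](π[x](S)) → 4
  (π[x](S) ∪ π[x](π[x](S))) → 8
  ρ[w/x]((π[x](S) ∪ π[x](π[x](S)))) → 8
  γ[w; COUNT(*)→f](ρ[w/x]((π[x](S) ∪ π[x](π[x](S))))) → 3
  ρ[x/w](γ[w; COUNT(*)→f](ρ[w/x]((π[x](S) ∪ π[x](π[x](S)))))) → 3

|E| = 3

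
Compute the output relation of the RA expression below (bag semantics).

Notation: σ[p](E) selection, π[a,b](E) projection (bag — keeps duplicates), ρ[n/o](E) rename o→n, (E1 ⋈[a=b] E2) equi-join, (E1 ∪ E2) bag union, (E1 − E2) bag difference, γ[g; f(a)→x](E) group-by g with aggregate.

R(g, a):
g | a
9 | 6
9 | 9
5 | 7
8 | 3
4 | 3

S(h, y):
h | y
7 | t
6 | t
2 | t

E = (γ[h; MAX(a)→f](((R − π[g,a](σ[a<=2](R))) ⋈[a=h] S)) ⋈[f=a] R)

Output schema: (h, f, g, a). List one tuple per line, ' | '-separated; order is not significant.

Subexpression sizes:
  R → 5
  R → 5
  σ[a<=2](R) → 0
  π[g,a](σ[a<=2](R)) → 0
  (R − π[g,a](σ[a<=2](R))) → 5
  S → 3
  ((R − π[g,a](σ[a<=2](R))) ⋈[a=h] S) → 2
  γ[h; MAX(a)→f](((R − π[g,a](σ[a<=2](R))) ⋈[a=h] S)) → 2
  R → 5
  (γ[h; MAX(a)→f](((R − π[g,a](σ[a<=2](R))) ⋈[a=h] S)) ⋈[f=a] R) → 2

== RESULT ==
h | f | g | a
6 | 6 | 9 | 6
7 | 7 | 5 | 7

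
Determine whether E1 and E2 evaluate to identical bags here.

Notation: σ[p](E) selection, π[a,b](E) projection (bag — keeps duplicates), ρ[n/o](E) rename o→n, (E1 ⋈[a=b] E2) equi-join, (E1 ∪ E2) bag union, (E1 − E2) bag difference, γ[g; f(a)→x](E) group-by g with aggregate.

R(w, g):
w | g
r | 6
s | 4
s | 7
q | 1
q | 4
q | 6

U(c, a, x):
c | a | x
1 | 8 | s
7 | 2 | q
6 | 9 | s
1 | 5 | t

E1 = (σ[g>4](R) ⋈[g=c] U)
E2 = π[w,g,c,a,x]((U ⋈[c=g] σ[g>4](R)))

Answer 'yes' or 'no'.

E1 row counts bottom-up:
  R → 6
  σ[g>4](R) → 3
  U → 4
  (σ[g>4](R) ⋈[g=c] U) → 3
E2 row counts bottom-up:
  U → 4
  R → 6
  σ[g>4](R) → 3
  (U ⋈[c=g] σ[g>4](R)) → 3
  π[w,g,c,a,x]((U ⋈[c=g] σ[g>4](R))) → 3

E1 and E2 produce the same multiset:
w | g | c | a | x
q | 6 | 6 | 9 | s
r | 6 | 6 | 9 | s
s | 7 | 7 | 2 | q

yes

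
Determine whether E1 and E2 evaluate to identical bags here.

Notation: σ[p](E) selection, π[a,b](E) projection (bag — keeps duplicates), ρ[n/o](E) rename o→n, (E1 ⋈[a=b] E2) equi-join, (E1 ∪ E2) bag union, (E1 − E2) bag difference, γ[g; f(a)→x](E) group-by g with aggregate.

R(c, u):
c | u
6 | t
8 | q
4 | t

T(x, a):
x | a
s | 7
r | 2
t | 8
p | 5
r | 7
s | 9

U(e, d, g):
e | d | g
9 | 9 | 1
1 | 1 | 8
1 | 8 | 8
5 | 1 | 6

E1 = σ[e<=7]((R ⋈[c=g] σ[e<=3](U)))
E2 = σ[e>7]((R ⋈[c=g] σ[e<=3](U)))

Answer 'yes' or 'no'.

E1 per-node cardinality:
  R → 3
  U → 4
  σ[e<=3](U) → 2
  (R ⋈[c=g] σ[e<=3](U)) → 2
  σ[e<=7]((R ⋈[c=g] σ[e<=3](U))) → 2
E2 per-node cardinality:
  R → 3
  U → 4
  σ[e<=3](U) → 2
  (R ⋈[c=g] σ[e<=3](U)) → 2
  σ[e>7]((R ⋈[c=g] σ[e<=3](U))) → 0

E1 result:
c | u | e | d | g
8 | q | 1 | 1 | 8
8 | q | 1 | 8 | 8
E2 result:
c | u | e | d | g
(0 rows)
Witness: (8, 'q', 1, 8, 8) appears 1× in E1 but 0× in E2.

no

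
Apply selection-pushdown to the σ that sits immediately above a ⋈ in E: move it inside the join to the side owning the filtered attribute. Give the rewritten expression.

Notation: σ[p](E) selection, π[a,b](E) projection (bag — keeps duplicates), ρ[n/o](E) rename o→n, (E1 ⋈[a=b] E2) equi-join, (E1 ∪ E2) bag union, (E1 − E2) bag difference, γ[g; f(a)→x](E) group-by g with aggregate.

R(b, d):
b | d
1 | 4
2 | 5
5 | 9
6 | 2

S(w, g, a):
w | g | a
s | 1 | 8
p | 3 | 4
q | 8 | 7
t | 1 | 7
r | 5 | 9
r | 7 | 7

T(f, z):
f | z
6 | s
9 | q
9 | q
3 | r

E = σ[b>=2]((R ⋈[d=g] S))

σ filters on b, owned by the left side.
E' = (σ[b>=2](R) ⋈[d=g] S)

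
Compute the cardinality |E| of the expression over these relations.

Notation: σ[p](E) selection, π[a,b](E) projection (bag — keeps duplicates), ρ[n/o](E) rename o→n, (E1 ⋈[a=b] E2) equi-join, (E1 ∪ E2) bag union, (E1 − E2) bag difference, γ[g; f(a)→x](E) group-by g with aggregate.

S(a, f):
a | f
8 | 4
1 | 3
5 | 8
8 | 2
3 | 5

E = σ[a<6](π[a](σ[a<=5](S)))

Subexpression sizes:
  S → 5
  σ[a<=5](S) → 3
  π[a](σ[a<=5](S)) → 3
  σ[a<6](π[a](σ[a<=5](S))) → 3

|E| = 3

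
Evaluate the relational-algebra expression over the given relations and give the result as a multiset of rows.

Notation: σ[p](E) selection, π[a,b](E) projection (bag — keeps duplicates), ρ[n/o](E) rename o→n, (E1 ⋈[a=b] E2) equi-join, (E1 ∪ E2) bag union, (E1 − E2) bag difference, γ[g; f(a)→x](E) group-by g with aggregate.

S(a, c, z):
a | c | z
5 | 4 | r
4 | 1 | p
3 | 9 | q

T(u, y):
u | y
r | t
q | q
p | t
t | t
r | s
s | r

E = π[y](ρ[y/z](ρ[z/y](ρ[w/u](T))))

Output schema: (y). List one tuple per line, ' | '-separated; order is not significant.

Stepwise |·|:
  T → 6
  ρ[w/u](T) → 6
  ρ[z/y](ρ[w/u](T)) → 6
  ρ[y/z](ρ[z/y](ρ[w/u](T))) → 6
  π[y](ρ[y/z](ρ[z/y](ρ[w/u](T)))) → 6

== RESULT ==
y
q
r
s
t
t
t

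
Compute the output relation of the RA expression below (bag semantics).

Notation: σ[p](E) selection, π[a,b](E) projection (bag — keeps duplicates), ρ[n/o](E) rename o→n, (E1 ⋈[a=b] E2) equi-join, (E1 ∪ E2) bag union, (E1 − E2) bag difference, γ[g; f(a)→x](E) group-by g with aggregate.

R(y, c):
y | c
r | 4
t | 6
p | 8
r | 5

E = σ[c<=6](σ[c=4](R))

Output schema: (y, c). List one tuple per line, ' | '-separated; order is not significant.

Per-node cardinality:
  R → 4
  σ[c=4](R) → 1
  σ[c<=6](σ[c=4](R)) → 1

== RESULT ==
y | c
r | 4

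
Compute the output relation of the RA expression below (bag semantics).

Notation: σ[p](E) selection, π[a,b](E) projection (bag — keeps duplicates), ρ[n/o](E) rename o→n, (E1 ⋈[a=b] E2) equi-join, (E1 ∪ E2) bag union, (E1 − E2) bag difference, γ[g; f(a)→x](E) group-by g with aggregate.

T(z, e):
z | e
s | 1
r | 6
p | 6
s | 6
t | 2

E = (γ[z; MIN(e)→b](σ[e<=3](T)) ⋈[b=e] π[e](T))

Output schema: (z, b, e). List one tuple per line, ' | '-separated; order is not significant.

Row counts bottom-up:
  T → 5
  σ[e<=3](T) → 2
  γ[z; MIN(e)→b](σ[e<=3](T)) → 2
  T → 5
  π[e](T) → 5
  (γ[z; MIN(e)→b](σ[e<=3](T)) ⋈[b=e] π[e](T)) → 2

== RESULT ==
z | b | e
s | 1 | 1
t | 2 | 2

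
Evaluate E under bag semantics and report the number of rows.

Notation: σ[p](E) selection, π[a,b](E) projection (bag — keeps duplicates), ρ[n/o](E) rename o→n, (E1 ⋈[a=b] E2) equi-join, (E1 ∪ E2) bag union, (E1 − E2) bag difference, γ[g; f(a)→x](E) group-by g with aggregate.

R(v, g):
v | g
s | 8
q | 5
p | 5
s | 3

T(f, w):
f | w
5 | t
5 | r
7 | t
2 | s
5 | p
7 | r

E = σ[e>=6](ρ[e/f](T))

Per-node cardinality:
  T → 6
  ρ[e/f](T) → 6
  σ[e>=6](ρ[e/f](T)) → 2

|E| = 2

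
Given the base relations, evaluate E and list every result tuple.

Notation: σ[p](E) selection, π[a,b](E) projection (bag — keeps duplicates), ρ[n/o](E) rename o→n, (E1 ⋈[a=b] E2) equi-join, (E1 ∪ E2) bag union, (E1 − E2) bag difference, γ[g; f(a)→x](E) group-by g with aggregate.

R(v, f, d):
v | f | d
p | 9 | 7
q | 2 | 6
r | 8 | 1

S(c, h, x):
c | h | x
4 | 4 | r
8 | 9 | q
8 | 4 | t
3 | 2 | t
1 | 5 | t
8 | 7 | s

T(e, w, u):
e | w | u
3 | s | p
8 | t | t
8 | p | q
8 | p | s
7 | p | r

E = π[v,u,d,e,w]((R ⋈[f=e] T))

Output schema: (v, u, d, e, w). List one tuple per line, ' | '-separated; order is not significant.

Row counts bottom-up:
  R → 3
  T → 5
  (R ⋈[f=e] T) → 3
  π[v,u,d,e,w]((R ⋈[f=e] T)) → 3

== RESULT ==
v | u | d | e | w
r | q | 1 | 8 | p
r | s | 1 | 8 | p
r | t | 1 | 8 | t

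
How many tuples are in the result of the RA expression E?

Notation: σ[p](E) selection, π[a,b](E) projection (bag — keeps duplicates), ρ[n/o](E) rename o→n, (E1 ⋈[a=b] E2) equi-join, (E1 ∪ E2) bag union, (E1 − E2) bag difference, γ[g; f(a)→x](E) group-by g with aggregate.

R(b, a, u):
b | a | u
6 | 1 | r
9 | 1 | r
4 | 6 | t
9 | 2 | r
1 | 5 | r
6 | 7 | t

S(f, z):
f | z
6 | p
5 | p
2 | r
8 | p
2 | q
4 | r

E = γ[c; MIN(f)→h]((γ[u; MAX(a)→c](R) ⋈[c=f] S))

Stepwise |·|:
  R → 6
  γ[u; MAX(a)→c](R) → 2
  S → 6
  (γ[u; MAX(a)→c](R) ⋈[c=f] S) → 1
  γ[c; MIN(f)→h]((γ[u; MAX(a)→c](R) ⋈[c=f] S)) → 1

|E| = 1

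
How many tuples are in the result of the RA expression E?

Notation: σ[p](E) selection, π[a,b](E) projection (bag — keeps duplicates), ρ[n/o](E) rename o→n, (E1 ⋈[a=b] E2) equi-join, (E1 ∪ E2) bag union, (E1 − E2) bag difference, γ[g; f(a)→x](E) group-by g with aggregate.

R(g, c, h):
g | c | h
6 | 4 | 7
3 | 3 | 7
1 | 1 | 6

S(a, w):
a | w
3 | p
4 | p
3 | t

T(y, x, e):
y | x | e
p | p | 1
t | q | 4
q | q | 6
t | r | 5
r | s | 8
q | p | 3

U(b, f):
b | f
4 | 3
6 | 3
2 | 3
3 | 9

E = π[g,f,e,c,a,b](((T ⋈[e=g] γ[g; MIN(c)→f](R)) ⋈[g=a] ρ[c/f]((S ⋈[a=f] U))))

Stepwise |·|:
  T → 6
  R → 3
  γ[g; MIN(c)→f](R) → 3
  (T ⋈[e=g] γ[g; MIN(c)→f](R)) → 3
  S → 3
  U → 4
  (S ⋈[a=f] U) → 6
  ρ[c/f]((S ⋈[a=f] U)) → 6
  ((T ⋈[e=g] γ[g; MIN(c)→f](R)) ⋈[g=a] ρ[c/f]((S ⋈[a=f] U))) → 6
  π[g,f,e,c,a,b](((T ⋈[e=g] γ[g; MIN(c)→f](R)) ⋈[g=a] ρ[c/f]((S ⋈[a=f] U)))) → 6

|E| = 6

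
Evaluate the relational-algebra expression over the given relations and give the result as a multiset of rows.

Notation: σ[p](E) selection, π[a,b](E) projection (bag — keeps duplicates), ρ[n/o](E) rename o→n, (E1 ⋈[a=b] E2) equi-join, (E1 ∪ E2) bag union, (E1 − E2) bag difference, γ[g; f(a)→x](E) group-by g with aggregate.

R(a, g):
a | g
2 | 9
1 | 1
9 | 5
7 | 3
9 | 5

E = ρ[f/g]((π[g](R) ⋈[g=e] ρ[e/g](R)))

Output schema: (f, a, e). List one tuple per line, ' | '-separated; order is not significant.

Stepwise |·|:
  R → 5
  π[g](R) → 5
  R → 5
  ρ[e/g](R) → 5
  (π[g](R) ⋈[g=e] ρ[e/g](R)) → 7
  ρ[f/g]((π[g](R) ⋈[g=e] ρ[e/g](R))) → 7

== RESULT ==
f | a | e
1 | 1 | 1
3 | 7 | 3
5 | 9 | 5
5 | 9 | 5
5 | 9 | 5
5 | 9 | 5
9 | 2 | 9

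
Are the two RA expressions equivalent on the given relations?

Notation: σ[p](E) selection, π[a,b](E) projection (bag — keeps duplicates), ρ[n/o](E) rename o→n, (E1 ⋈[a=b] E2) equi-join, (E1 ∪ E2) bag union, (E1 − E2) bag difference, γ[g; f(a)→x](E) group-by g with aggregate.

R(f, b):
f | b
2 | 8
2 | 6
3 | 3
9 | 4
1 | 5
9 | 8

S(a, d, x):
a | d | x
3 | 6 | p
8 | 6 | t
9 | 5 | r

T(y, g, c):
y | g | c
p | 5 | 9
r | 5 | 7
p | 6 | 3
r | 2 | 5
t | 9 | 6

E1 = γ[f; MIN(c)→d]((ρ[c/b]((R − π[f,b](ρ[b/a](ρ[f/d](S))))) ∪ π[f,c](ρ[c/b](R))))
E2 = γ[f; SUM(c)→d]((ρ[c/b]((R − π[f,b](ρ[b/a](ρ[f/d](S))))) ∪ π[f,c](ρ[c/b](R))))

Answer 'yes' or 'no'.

E1 stepwise |·|:
  R → 6
  S → 3
  ρ[f/d](S) → 3
  ρ[b/a](ρ[f/d](S)) → 3
  π[f,b](ρ[b/a](ρ[f/d](S))) → 3
  (R − π[f,b](ρ[b/a](ρ[f/d](S)))) → 6
  ρ[c/b]((R − π[f,b](ρ[b/a](ρ[f/d](S))))) → 6
  R → 6
  ρ[c/b](R) → 6
  π[f,c](ρ[c/b](R)) → 6
  (ρ[c/b]((R − π[f,b](ρ[b/a](ρ[f/d](S))))) ∪ π[f,c](ρ[c/b](R))) → 12
  γ[f; MIN(c)→d]((ρ[c/b]((R − π[f,b](ρ[b/a](ρ[f/d](S))))) ∪ π[f,c](ρ[c/b](R)))) → 4
E2 stepwise |·|:
  R → 6
  S → 3
  ρ[f/d](S) → 3
  ρ[b/a](ρ[f/d](S)) → 3
  π[f,b](ρ[b/a](ρ[f/d](S))) → 3
  (R − π[f,b](ρ[b/a](ρ[f/d](S)))) → 6
  ρ[c/b]((R − π[f,b](ρ[b/a](ρ[f/d](S))))) → 6
  R → 6
  ρ[c/b](R) → 6
  π[f,c](ρ[c/b](R)) → 6
  (ρ[c/b]((R − π[f,b](ρ[b/a](ρ[f/d](S))))) ∪ π[f,c](ρ[c/b](R))) → 12
  γ[f; SUM(c)→d]((ρ[c/b]((R − π[f,b](ρ[b/a](ρ[f/d](S))))) ∪ π[f,c](ρ[c/b](R)))) → 4

E1 result:
f | d
1 | 5
2 | 6
3 | 3
9 | 4
E2 result:
f | d
1 | 10
2 | 28
3 | 6
9 | 24
Witness: (1, 5) appears 1× in E1 but 0× in E2.

no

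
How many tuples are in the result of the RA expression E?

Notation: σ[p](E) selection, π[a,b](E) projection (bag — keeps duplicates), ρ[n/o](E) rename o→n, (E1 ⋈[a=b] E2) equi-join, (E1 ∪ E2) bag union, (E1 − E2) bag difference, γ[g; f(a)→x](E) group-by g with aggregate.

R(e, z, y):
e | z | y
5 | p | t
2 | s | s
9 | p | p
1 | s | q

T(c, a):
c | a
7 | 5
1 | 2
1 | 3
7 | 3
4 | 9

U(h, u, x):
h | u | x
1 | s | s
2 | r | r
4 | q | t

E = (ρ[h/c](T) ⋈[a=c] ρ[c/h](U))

Row counts bottom-up:
  T → 5
  ρ[h/c](T) → 5
  U → 3
  ρ[c/h](U) → 3
  (ρ[h/c](T) ⋈[a=c] ρ[c/h](U)) → 1

|E| = 1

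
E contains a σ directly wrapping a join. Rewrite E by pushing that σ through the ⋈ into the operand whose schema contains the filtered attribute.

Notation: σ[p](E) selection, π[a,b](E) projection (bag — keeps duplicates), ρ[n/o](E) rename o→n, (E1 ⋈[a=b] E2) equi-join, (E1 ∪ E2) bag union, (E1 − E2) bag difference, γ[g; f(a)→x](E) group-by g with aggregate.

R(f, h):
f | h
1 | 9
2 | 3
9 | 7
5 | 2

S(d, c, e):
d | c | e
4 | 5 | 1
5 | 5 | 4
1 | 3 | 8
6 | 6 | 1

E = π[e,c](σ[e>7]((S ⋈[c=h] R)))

σ filters on e, owned by the left side.
E' = π[e,c]((σ[e>7](S) ⋈[c=h] R))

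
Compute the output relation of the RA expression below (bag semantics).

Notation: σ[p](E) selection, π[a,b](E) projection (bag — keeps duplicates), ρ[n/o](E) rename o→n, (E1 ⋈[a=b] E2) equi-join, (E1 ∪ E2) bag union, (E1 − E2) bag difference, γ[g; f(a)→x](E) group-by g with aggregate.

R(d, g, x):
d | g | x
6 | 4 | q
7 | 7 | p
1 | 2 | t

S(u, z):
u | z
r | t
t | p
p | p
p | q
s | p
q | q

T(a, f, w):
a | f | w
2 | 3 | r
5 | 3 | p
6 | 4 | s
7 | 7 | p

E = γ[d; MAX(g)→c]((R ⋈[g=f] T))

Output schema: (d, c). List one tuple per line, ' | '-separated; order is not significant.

Stepwise |·|:
  R → 3
  T → 4
  (R ⋈[g=f] T) → 2
  γ[d; MAX(g)→c]((R ⋈[g=f] T)) → 2

== RESULT ==
d | c
6 | 4
7 | 7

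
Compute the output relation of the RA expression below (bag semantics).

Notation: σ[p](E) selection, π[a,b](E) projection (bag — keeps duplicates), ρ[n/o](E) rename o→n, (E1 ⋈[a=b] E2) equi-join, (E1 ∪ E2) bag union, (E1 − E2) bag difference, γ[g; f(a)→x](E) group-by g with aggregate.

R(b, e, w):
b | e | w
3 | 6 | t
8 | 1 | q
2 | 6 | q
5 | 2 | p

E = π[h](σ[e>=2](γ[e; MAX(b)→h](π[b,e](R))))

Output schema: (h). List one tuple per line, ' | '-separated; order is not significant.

Per-node cardinality:
  R → 4
  π[b,e](R) → 4
  γ[e; MAX(b)→h](π[b,e](R)) → 3
  σ[e>=2](γ[e; MAX(b)→h](π[b,e](R))) → 2
  π[h](σ[e>=2](γ[e; MAX(b)→h](π[b,e](R)))) → 2

== RESULT ==
h
3
5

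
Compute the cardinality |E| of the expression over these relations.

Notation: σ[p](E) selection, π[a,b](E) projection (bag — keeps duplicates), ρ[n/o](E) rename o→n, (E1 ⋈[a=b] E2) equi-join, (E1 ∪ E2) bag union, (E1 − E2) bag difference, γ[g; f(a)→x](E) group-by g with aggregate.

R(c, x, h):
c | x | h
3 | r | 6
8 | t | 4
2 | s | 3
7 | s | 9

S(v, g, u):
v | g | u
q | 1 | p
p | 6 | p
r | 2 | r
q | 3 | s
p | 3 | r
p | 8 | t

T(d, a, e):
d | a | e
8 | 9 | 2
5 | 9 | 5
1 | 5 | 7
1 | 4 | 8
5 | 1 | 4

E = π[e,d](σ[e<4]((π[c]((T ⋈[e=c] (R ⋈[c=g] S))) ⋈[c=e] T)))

Row counts bottom-up:
  T → 5
  R → 4
  S → 6
  (R ⋈[c=g] S) → 4
  (T ⋈[e=c] (R ⋈[c=g] S)) → 2
  π[c]((T ⋈[e=c] (R ⋈[c=g] S))) → 2
  T → 5
  (π[c]((T ⋈[e=c] (R ⋈[c=g] S))) ⋈[c=e] T) → 2
  σ[e<4]((π[c]((T ⋈[e=c] (R ⋈[c=g] S))) ⋈[c=e] T)) → 1
  π[e,d](σ[e<4]((π[c]((T ⋈[e=c] (R ⋈[c=g] S))) ⋈[c=e] T))) → 1

|E| = 1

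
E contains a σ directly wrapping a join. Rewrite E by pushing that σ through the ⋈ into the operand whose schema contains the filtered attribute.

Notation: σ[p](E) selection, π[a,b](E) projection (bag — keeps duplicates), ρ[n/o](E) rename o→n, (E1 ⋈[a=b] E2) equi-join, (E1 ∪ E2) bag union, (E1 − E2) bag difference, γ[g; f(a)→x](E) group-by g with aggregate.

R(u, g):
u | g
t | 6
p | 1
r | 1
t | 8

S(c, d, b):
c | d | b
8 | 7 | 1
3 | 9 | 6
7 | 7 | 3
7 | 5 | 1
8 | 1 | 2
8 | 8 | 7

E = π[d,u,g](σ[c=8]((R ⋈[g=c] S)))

σ filters on c, owned by the right side.
E' = π[d,u,g]((R ⋈[g=c] σ[c=8](S)))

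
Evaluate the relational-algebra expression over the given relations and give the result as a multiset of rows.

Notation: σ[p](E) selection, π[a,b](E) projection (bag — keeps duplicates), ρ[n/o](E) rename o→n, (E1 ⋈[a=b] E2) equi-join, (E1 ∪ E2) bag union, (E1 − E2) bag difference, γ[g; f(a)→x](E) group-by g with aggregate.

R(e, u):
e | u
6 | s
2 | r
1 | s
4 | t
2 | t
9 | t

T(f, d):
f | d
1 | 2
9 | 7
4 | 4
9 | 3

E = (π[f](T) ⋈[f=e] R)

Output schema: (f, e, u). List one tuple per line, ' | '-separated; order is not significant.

Stepwise |·|:
  T → 4
  π[f](T) → 4
  R → 6
  (π[f](T) ⋈[f=e] R) → 4

== RESULT ==
f | e | u
1 | 1 | s
4 | 4 | t
9 | 9 | t
9 | 9 | t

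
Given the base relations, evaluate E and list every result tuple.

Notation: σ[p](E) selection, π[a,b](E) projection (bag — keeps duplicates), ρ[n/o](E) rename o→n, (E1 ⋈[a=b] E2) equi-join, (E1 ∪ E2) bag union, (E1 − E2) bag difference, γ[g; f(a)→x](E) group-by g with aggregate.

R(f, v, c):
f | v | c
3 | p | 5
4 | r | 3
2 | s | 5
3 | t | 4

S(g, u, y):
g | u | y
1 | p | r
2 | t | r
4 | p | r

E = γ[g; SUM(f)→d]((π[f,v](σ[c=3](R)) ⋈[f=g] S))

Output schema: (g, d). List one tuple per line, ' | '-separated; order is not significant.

Stepwise |·|:
  R → 4
  σ[c=3](R) → 1
  π[f,v](σ[c=3](R)) → 1
  S → 3
  (π[f,v](σ[c=3](R)) ⋈[f=g] S) → 1
  γ[g; SUM(f)→d]((π[f,v](σ[c=3](R)) ⋈[f=g] S)) → 1

== RESULT ==
g | d
4 | 4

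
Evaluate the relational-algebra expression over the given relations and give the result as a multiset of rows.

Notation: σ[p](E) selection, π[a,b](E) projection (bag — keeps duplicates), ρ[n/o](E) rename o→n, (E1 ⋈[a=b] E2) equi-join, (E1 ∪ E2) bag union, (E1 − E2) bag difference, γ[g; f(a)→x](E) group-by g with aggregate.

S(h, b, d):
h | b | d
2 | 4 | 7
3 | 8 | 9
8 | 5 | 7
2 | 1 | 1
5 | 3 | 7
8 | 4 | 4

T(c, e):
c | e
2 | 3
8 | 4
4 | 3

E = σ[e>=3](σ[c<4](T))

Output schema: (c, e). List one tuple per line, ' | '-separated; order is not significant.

Row counts bottom-up:
  T → 3
  σ[c<4](T) → 1
  σ[e>=3](σ[c<4](T)) → 1

== RESULT ==
c | e
2 | 3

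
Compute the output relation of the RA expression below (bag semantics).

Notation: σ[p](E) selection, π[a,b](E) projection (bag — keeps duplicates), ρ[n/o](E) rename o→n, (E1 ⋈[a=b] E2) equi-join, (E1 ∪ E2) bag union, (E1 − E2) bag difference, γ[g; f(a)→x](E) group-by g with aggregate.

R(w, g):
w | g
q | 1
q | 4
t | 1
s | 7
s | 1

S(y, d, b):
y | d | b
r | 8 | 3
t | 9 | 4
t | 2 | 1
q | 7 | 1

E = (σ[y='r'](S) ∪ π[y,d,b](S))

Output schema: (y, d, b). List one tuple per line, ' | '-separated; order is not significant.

Stepwise |·|:
  S → 4
  σ[y='r'](S) → 1
  S → 4
  π[y,d,b](S) → 4
  (σ[y='r'](S) ∪ π[y,d,b](S)) → 5

== RESULT ==
y | d | b
q | 7 | 1
r | 8 | 3
r | 8 | 3
t | 2 | 1
t | 9 | 4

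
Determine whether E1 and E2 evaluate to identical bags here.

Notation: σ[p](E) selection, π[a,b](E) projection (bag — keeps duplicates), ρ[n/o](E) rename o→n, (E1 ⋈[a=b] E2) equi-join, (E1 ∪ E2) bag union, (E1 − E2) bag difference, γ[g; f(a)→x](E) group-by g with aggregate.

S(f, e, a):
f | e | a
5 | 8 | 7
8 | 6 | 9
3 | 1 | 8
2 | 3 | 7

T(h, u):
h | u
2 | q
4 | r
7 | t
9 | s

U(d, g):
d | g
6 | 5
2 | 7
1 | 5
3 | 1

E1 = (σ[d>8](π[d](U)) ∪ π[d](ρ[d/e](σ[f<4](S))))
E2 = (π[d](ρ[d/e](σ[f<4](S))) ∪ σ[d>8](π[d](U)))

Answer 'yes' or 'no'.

E1 subexpression sizes:
  U → 4
  π[d](U) → 4
  σ[d>8](π[d](U)) → 0
  S → 4
  σ[f<4](S) → 2
  ρ[d/e](σ[f<4](S)) → 2
  π[d](ρ[d/e](σ[f<4](S))) → 2
  (σ[d>8](π[d](U)) ∪ π[d](ρ[d/e](σ[f<4](S)))) → 2
E2 subexpression sizes:
  S → 4
  σ[f<4](S) → 2
  ρ[d/e](σ[f<4](S)) → 2
  π[d](ρ[d/e](σ[f<4](S))) → 2
  U → 4
  π[d](U) → 4
  σ[d>8](π[d](U)) → 0
  (π[d](ρ[d/e](σ[f<4](S))) ∪ σ[d>8](π[d](U))) → 2

E1 and E2 produce the same multiset:
d
1
3

yes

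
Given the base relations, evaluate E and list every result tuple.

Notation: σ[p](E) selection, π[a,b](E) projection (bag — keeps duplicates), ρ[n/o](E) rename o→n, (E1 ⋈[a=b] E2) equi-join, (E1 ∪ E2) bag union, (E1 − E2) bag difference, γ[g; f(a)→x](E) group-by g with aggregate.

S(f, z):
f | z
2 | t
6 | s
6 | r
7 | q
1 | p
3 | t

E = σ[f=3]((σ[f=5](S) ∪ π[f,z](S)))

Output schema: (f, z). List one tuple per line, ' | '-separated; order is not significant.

Per-node cardinality:
  S → 6
  σ[f=5](S) → 0
  S → 6
  π[f,z](S) → 6
  (σ[f=5](S) ∪ π[f,z](S)) → 6
  σ[f=3]((σ[f=5](S) ∪ π[f,z](S))) → 1

== RESULT ==
f | z
3 | t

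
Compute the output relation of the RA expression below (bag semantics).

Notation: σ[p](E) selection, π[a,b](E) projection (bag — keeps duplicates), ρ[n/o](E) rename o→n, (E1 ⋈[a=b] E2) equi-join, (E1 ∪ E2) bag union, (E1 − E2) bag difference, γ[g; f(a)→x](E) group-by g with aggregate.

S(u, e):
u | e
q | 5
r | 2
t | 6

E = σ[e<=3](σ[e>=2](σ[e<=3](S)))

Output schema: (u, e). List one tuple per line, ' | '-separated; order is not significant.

Row counts bottom-up:
  S → 3
  σ[e<=3](S) → 1
  σ[e>=2](σ[e<=3](S)) → 1
  σ[e<=3](σ[e>=2](σ[e<=3](S))) → 1

== RESULT ==
u | e
r | 2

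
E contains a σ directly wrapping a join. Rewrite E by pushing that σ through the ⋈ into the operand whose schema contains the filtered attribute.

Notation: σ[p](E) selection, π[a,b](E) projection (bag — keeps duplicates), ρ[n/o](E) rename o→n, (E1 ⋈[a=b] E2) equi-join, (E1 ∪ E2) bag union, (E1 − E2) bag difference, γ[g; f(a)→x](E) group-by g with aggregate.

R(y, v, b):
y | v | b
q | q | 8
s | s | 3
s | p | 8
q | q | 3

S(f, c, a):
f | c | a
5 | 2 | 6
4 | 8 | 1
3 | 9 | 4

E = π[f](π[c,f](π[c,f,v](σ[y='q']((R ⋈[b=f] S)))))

σ filters on y, owned by the left side.
E' = π[f](π[c,f](π[c,f,v]((σ[y='q'](R) ⋈[b=f] S))))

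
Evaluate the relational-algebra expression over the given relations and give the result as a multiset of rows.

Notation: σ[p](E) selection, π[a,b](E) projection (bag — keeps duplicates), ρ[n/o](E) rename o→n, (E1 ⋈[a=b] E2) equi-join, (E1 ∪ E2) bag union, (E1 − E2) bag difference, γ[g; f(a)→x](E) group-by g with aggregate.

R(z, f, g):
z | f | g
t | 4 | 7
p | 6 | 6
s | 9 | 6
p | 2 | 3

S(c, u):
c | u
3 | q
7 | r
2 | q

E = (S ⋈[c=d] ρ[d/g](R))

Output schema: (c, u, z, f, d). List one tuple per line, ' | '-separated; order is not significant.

Stepwise |·|:
  S → 3
  R → 4
  ρ[d/g](R) → 4
  (S ⋈[c=d] ρ[d/g](R)) → 2

== RESULT ==
c | u | z | f | d
3 | q | p | 2 | 3
7 | r | t | 4 | 7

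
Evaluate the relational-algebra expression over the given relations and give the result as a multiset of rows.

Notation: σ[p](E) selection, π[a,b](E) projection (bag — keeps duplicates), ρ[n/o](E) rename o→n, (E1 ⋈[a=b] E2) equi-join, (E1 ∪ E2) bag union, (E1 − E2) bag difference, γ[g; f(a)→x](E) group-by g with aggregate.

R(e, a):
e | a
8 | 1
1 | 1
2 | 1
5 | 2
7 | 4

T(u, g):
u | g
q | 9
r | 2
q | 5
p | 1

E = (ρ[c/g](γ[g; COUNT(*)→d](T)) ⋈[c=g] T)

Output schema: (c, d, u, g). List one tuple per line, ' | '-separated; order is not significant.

Per-node cardinality:
  T → 4
  γ[g; COUNT(*)→d](T) → 4
  ρ[c/g](γ[g; COUNT(*)→d](T)) → 4
  T → 4
  (ρ[c/g](γ[g; COUNT(*)→d](T)) ⋈[c=g] T) → 4

== RESULT ==
c | d | u | g
1 | 1 | p | 1
2 | 1 | r | 2
5 | 1 | q | 5
9 | 1 | q | 9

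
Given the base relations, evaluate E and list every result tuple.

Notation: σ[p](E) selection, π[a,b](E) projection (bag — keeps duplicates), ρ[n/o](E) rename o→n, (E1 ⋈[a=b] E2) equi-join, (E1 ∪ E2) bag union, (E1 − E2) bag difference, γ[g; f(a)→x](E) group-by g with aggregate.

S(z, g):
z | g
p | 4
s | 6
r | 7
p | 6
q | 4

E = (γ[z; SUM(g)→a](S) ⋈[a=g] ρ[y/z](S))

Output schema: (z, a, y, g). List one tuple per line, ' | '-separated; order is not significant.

Row counts bottom-up:
  S → 5
  γ[z; SUM(g)→a](S) → 4
  S → 5
  ρ[y/z](S) → 5
  (γ[z; SUM(g)→a](S) ⋈[a=g] ρ[y/z](S)) → 5

== RESULT ==
z | a | y | g
q | 4 | p | 4
q | 4 | q | 4
r | 7 | r | 7
s | 6 | p | 6
s | 6 | s | 6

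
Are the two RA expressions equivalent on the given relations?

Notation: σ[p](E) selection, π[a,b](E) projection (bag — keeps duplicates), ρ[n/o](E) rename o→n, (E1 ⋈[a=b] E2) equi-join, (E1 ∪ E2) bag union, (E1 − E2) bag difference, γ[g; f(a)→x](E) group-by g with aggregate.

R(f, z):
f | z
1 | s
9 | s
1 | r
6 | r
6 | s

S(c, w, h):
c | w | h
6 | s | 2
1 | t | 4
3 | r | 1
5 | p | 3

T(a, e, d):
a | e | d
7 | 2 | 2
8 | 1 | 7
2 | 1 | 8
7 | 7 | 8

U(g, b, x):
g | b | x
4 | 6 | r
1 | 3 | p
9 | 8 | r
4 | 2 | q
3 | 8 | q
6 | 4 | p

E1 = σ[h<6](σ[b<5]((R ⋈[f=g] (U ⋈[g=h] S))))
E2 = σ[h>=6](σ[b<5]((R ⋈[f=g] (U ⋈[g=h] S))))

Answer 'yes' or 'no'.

E1 per-node cardinality:
  R → 5
  U → 6
  S → 4
  (U ⋈[g=h] S) → 4
  (R ⋈[f=g] (U ⋈[g=h] S)) → 2
  σ[b<5]((R ⋈[f=g] (U ⋈[g=h] S))) → 2
  σ[h<6](σ[b<5]((R ⋈[f=g] (U ⋈[g=h] S)))) → 2
E2 per-node cardinality:
  R → 5
  U → 6
  S → 4
  (U ⋈[g=h] S) → 4
  (R ⋈[f=g] (U ⋈[g=h] S)) → 2
  σ[b<5]((R ⋈[f=g] (U ⋈[g=h] S))) → 2
  σ[h>=6](σ[b<5]((R ⋈[f=g] (U ⋈[g=h] S)))) → 0

E1 result:
f | z | g | b | x | c | w | h
1 | r | 1 | 3 | p | 3 | r | 1
1 | s | 1 | 3 | p | 3 | r | 1
E2 result:
f | z | g | b | x | c | w | h
(0 rows)
Witness: (1, 'r', 1, 3, 'p', 3, 'r', 1) appears 1× in E1 but 0× in E2.

no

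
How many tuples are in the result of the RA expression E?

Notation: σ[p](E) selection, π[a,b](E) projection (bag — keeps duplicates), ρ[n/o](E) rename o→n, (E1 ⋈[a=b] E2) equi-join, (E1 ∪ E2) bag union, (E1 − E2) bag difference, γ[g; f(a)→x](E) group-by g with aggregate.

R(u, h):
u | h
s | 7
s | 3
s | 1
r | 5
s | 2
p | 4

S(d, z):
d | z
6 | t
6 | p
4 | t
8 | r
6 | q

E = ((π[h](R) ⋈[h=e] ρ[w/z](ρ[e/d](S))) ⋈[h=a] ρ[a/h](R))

Stepwise |·|:
  R → 6
  π[h](R) → 6
  S → 5
  ρ[e/d](S) → 5
  ρ[w/z](ρ[e/d](S)) → 5
  (π[h](R) ⋈[h=e] ρ[w/z](ρ[e/d](S))) → 1
  R → 6
  ρ[a/h](R) → 6
  ((π[h](R) ⋈[h=e] ρ[w/z](ρ[e/d](S))) ⋈[h=a] ρ[a/h](R)) → 1

|E| = 1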